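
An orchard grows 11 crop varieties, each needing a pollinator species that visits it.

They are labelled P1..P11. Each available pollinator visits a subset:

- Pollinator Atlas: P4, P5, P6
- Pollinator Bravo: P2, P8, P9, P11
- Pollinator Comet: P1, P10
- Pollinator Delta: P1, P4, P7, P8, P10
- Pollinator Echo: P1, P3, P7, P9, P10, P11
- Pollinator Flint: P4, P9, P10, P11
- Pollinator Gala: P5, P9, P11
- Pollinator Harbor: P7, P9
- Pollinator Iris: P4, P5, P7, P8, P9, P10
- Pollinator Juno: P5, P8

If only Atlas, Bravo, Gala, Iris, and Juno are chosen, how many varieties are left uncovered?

Union of Atlas, Bravo, Gala, Iris, Juno = {P2, P4, P5, P6, P7, P8, P9, P10, P11}.
Not covered: P1, P3 — 2 varieties.

2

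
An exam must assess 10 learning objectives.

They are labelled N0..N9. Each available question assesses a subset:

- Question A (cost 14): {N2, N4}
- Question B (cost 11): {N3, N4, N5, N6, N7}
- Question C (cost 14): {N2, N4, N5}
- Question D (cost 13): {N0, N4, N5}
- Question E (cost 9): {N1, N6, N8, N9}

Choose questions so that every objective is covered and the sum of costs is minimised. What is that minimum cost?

47

B, C, D, E together cover every objective (B ∪ C ∪ D ∪ E = {N0, N1, N2, N3, N4, N5, N6, N7, N8, N9}); total cost 11 + 14 + 13 + 9 = 47.
No covering selection has total cost below 47.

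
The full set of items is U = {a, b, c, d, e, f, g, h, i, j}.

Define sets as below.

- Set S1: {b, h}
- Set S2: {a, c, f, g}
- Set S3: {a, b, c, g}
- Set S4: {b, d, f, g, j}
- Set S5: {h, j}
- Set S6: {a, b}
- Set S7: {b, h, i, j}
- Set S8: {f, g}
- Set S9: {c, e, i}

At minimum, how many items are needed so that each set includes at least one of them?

4

Take T = {b, f, i, j}. Each listed set contains at least one of these, so T is a hitting set of size 4.
The sets S5, S6, S8, S9 are pairwise disjoint, so any hitting set needs a separate item for each — at least 4. Hence 4 is optimal.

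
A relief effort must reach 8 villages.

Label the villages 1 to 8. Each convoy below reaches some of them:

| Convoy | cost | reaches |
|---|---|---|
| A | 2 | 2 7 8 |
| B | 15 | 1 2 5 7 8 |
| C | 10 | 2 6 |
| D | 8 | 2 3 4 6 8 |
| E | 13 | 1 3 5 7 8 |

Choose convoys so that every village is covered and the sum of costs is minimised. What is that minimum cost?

21

D, E together cover every village (D ∪ E = {1, 2, 3, 4, 5, 6, 7, 8}); total cost 8 + 13 = 21.
The greedy pick A, D, E costs 23; no covering selection beats 21.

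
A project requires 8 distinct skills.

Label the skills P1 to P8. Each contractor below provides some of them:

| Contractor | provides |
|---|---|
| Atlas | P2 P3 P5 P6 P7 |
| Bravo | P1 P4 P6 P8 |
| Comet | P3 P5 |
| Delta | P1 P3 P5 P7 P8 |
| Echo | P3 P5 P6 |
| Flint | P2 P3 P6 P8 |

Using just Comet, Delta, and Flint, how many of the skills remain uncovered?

1

Union of Comet, Delta, Flint = {P1, P2, P3, P5, P6, P7, P8}.
Not covered: P4 — 1 skill.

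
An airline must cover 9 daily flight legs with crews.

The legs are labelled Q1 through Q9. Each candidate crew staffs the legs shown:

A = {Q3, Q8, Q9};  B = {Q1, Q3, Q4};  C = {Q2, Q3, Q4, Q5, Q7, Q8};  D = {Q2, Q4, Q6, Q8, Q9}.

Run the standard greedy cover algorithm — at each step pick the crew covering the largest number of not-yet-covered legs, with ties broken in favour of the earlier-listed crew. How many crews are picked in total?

Greedy: pick C (covers 6 new) → pick D (covers 2 new) → pick B (covers 1 new). Total picks: 3.

3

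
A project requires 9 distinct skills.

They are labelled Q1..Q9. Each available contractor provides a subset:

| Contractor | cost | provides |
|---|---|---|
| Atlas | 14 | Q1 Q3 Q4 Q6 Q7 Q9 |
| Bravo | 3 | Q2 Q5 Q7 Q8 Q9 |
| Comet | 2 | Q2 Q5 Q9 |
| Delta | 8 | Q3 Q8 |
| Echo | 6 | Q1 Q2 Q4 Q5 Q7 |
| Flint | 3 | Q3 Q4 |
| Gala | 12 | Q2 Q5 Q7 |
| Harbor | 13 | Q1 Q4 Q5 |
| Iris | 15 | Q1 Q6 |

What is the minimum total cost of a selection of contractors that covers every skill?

17

Atlas, Bravo together cover every skill (Atlas ∪ Bravo = {Q1, Q2, Q3, Q4, Q5, Q6, Q7, Q8, Q9}); total cost 14 + 3 = 17.
The greedy pick Bravo, Flint, Echo, Atlas costs 26; no covering selection beats 17.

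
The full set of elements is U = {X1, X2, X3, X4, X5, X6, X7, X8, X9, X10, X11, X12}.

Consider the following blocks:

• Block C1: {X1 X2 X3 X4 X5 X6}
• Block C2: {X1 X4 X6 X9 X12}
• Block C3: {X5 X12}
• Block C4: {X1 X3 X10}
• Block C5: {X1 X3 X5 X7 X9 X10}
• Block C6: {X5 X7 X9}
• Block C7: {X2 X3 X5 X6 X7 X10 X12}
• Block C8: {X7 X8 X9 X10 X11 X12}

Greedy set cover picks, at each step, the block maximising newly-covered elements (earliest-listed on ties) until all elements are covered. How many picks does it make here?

Greedy: pick C7 (covers 7 new) → pick C2 (covers 3 new) → pick C8 (covers 2 new). Total picks: 3.
(The true minimum cover uses only 2 blocks, so greedy is not optimal here.)

3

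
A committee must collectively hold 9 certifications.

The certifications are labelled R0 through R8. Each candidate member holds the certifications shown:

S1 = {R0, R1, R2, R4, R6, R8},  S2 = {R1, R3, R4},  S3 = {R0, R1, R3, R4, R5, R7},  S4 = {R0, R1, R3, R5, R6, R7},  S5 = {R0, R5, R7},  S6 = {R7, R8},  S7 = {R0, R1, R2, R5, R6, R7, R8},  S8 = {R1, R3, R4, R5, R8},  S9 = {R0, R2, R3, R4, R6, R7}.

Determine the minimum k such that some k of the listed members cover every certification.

2

S7 and S8 together: S7 ∪ S8 = {R0, R1, R2, R3, R4, R5, R6, R7, R8} — every certification is covered.
No single member has all 9 certifications (the largest, S7, has 7), so 2 is optimal.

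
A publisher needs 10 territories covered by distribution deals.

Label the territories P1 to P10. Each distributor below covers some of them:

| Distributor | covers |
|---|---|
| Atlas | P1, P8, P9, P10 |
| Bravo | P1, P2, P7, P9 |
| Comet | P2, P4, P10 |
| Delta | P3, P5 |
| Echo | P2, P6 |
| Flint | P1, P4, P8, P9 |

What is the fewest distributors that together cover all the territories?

5

Take {Atlas, Bravo, Comet, Delta, Echo}. Their union is {P1, P2, P3, P4, P5, P6, P7, P8, P9, P10}, which is all 10 territories.
No 4 of the 6 distributors cover everything (all 15 combinations miss at least one territory), so 5 is optimal.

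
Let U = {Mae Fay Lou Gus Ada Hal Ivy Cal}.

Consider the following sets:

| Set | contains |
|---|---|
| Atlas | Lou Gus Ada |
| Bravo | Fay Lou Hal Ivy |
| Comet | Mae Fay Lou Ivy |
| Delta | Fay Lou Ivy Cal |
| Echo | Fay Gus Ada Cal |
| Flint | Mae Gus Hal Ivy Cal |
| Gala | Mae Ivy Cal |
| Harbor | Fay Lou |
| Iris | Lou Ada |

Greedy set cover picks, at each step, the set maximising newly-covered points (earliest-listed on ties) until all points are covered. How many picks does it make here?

Greedy: pick Flint (covers 5 new) → pick Atlas (covers 2 new) → pick Bravo (covers 1 new). Total picks: 3.

3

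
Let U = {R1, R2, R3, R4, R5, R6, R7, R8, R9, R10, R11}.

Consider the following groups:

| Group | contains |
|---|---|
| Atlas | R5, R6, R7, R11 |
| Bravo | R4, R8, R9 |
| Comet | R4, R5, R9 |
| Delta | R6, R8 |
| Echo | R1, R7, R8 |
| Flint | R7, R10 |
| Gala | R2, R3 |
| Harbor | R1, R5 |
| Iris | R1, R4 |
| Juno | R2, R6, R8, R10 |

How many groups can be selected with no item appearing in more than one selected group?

Delta, Flint, Gala, Iris are pairwise disjoint (Delta={R6,R8}; Flint={R7,R10}; Gala={R2,R3}; Iris={R1,R4}).
Every remaining group overlaps one of these, and no 5 of the listed groups are pairwise disjoint, so 4 is the maximum.

4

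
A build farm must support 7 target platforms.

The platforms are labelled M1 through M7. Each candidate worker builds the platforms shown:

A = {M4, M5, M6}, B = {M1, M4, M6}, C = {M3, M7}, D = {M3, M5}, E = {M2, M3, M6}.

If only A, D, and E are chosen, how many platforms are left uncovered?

2

Union of A, D, E = {M2, M3, M4, M5, M6}.
Not covered: M1, M7 — 2 platforms.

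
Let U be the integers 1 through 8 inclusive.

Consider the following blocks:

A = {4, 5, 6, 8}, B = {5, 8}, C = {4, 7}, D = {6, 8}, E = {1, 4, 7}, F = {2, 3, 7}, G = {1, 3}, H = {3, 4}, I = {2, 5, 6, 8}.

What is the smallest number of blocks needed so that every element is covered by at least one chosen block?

3

Take {E, G, I}. Their union is {1, 2, 3, 4, 5, 6, 7, 8}, which is all 8 elements.
No 2 of the 9 blocks cover everything (all 36 combinations miss at least one element), so 3 is optimal.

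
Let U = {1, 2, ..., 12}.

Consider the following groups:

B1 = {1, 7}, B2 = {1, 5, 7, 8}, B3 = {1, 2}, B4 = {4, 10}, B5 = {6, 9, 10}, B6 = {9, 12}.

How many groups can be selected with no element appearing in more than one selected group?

B1, B4, B6 are pairwise disjoint (B1={1,7}; B4={4,10}; B6={9,12}).
Every remaining group overlaps one of these, and no 4 of the listed groups are pairwise disjoint, so 3 is the maximum.

3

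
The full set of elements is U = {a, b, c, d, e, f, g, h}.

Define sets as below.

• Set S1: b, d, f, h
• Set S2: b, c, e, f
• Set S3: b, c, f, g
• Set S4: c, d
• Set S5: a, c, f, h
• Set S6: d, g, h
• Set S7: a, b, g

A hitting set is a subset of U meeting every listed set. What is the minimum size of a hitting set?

3

T = {a, c, d} meets every set (each contains at least one member of T), and |T| = 3.
No choice of 2 elements meets every set, so 3 is the minimum.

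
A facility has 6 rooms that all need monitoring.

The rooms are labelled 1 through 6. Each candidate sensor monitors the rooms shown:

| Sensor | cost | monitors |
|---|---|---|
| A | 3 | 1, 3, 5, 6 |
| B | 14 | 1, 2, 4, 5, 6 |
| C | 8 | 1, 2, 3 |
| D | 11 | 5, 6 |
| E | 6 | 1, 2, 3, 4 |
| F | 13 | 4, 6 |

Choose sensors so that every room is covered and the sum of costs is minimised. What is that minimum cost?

A, E together cover every room (A ∪ E = {1, 2, 3, 4, 5, 6}); total cost 3 + 6 = 9.
No covering selection has total cost below 9.

9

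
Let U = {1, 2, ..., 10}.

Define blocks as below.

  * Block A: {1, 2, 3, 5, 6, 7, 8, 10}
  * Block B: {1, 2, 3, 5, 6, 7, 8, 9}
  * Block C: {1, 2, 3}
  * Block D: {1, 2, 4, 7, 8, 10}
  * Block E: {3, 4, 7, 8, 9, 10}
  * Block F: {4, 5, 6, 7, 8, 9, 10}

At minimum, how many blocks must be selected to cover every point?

2

C and F cover everything between them: the union {1, 2, 3, 4, 5, 6, 7, 8, 9, 10} is all of U.
No single block has all 10 points (the largest, A, has 8), so 2 is optimal.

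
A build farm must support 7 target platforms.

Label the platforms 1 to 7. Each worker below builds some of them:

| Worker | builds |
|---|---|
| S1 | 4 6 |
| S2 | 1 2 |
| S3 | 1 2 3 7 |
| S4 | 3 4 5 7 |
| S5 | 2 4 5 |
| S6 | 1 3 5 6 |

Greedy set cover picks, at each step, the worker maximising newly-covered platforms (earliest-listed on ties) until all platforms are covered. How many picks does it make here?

Greedy: pick S3 (covers 4 new) → pick S1 (covers 2 new) → pick S4 (covers 1 new). Total picks: 3.

3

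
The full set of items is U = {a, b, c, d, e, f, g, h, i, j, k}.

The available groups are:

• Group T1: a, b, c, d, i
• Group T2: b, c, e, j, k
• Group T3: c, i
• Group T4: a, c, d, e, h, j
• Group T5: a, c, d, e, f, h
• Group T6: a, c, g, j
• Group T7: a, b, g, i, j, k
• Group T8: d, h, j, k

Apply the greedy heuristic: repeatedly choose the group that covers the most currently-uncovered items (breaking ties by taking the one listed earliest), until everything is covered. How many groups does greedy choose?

Greedy: pick T4 (covers 6 new) → pick T7 (covers 4 new) → pick T5 (covers 1 new). Total picks: 3.
(The true minimum cover uses only 2 groups, so greedy is not optimal here.)

3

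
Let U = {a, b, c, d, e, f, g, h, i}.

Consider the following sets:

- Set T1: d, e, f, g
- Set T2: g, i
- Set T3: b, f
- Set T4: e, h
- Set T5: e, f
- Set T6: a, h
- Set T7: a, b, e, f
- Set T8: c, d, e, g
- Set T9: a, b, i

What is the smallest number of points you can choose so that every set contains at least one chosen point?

Take T = {f, g, h, i}. Each listed set contains at least one of these, so T is a hitting set of size 4.
No choice of 3 points meets every set, so 4 is the minimum.

4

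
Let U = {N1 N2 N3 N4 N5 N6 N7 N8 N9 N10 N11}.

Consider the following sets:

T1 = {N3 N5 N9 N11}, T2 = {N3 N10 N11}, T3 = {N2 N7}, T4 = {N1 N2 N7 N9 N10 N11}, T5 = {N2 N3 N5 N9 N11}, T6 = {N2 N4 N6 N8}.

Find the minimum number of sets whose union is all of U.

T1 and T4 and T6 together: T1 ∪ T4 ∪ T6 = {N1, N2, N3, N4, N5, N6, N7, N8, N9, N10, N11} — every element is covered.
Only T4 contains N1, so T4 is forced; the remaining 5 elements need at least 2 more sets (each remaining set adds at most 3) — so at least 3 sets are needed, and 3 is optimal.

3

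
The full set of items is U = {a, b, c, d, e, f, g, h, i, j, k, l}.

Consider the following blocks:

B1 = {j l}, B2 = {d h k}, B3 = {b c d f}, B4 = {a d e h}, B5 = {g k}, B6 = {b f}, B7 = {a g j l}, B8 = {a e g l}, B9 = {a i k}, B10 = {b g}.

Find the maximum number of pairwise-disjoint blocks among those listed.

4

B1, B4, B5, B6 are pairwise disjoint (B1={j,l}; B4={a,d,e,h}; B5={g,k}; B6={b,f}).
Every remaining block overlaps one of these, and no 5 of the listed blocks are pairwise disjoint, so 4 is the maximum.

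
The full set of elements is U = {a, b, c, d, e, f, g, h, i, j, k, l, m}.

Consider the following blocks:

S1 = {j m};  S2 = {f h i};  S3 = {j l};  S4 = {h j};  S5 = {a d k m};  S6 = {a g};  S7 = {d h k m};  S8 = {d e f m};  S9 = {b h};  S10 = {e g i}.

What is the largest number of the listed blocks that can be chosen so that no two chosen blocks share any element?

4

S3, S5, S9, S10 are pairwise disjoint (S3={j,l}; S5={a,d,k,m}; S9={b,h}; S10={e,g,i}).
Every remaining block overlaps one of these, and no 5 of the listed blocks are pairwise disjoint, so 4 is the maximum.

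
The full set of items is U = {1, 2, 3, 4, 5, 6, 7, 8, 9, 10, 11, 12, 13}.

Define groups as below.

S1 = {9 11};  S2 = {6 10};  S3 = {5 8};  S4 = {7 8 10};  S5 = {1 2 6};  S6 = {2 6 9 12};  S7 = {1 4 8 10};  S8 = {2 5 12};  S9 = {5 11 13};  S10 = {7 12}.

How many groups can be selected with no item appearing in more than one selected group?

4

S1, S3, S5, S10 are pairwise disjoint (S1={9,11}; S3={5,8}; S5={1,2,6}; S10={7,12}).
Every remaining group overlaps one of these, and no 5 of the listed groups are pairwise disjoint, so 4 is the maximum.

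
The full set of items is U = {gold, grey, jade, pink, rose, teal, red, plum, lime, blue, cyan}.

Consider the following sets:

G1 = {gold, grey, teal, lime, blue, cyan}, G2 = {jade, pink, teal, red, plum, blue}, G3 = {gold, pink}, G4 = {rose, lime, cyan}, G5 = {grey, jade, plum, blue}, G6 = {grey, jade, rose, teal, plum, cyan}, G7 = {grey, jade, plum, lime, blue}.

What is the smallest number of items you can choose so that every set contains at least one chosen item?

3

Take H = {gold, jade, lime}. Each listed set contains at least one of these, so H is a hitting set of size 3.
The sets G3, G4, G5 are pairwise disjoint, so any hitting set needs a separate item for each — at least 3. Hence 3 is optimal.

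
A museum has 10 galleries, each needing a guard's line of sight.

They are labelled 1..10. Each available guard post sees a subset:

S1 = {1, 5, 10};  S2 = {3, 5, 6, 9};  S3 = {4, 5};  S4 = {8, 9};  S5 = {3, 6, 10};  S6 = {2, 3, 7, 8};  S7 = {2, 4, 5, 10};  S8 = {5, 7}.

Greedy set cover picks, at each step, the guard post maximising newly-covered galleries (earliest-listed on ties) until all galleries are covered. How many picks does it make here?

Greedy: pick S2 (covers 4 new) → pick S6 (covers 3 new) → pick S1 (covers 2 new) → pick S3 (covers 1 new). Total picks: 4.

4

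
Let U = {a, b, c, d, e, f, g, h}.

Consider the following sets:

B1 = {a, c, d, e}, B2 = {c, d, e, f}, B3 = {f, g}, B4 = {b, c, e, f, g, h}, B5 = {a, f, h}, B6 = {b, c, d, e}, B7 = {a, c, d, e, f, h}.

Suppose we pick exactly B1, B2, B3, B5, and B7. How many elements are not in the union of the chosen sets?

1

Union of B1, B2, B3, B5, B7 = {a, c, d, e, f, g, h}.
Not covered: b — 1 element.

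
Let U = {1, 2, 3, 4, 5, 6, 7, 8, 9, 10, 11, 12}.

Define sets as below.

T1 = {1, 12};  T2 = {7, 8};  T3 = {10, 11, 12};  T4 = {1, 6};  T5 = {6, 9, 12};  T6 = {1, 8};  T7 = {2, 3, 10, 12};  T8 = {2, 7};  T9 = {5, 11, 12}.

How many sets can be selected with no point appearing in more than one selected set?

T2, T3, T4 are pairwise disjoint (T2={7,8}; T3={10,11,12}; T4={1,6}).
Every remaining set overlaps one of these, and no 4 of the listed sets are pairwise disjoint, so 3 is the maximum.

3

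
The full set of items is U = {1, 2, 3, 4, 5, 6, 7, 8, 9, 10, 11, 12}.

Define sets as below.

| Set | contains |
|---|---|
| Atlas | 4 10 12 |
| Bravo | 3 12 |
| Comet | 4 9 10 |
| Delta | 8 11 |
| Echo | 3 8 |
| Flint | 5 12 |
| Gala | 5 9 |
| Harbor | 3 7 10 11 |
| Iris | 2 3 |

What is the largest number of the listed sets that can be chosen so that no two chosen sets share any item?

Atlas, Delta, Gala, Iris are pairwise disjoint (Atlas={4,10,12}; Delta={8,11}; Gala={5,9}; Iris={2,3}).
Every remaining set overlaps one of these, and no 5 of the listed sets are pairwise disjoint, so 4 is the maximum.

4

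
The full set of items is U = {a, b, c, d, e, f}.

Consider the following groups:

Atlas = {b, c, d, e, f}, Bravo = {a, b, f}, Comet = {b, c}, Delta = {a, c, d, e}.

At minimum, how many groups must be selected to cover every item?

Take {Bravo, Delta}. Their union is {a, b, c, d, e, f}, which is all 6 items.
No single group has all 6 items (the largest, Atlas, has 5), so 2 is optimal.

2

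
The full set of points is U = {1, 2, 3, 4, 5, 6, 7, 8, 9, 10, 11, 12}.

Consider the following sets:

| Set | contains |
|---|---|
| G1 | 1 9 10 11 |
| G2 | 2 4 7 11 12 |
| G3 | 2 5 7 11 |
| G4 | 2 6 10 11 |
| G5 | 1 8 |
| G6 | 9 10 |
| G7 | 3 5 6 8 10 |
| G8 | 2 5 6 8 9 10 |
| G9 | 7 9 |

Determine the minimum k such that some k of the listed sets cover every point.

3

Take {G1, G2, G7}. Their union is {1, 2, 3, 4, 5, 6, 7, 8, 9, 10, 11, 12}, which is all 12 points.
Only G7 contains 3, so G7 is forced; the remaining 7 points need at least 2 more sets (each remaining set adds at most 5) — so at least 3 sets are needed, and 3 is optimal.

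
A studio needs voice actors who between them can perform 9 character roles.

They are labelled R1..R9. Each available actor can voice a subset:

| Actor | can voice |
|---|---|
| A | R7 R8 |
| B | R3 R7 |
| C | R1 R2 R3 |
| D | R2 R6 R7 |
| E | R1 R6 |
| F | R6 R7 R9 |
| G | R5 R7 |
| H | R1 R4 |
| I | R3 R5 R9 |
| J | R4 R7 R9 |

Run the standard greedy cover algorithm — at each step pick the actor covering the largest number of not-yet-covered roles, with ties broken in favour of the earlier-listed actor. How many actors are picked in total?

Greedy: pick C (covers 3 new) → pick F (covers 3 new) → pick A (covers 1 new) → pick G (covers 1 new) → pick H (covers 1 new). Total picks: 5.
(The true minimum cover uses only 4 actors, so greedy is not optimal here.)

5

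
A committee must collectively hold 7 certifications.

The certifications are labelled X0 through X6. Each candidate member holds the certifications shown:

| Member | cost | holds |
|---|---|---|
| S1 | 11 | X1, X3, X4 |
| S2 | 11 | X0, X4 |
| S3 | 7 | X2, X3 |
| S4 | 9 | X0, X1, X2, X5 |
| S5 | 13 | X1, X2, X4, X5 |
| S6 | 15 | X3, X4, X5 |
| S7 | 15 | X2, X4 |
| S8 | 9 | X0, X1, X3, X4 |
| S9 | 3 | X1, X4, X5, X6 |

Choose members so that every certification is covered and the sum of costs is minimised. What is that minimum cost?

S3, S8, S9 together cover every certification (S3 ∪ S8 ∪ S9 = {X0, X1, X2, X3, X4, X5, X6}); total cost 7 + 9 + 3 = 19.
No covering selection has total cost below 19.

19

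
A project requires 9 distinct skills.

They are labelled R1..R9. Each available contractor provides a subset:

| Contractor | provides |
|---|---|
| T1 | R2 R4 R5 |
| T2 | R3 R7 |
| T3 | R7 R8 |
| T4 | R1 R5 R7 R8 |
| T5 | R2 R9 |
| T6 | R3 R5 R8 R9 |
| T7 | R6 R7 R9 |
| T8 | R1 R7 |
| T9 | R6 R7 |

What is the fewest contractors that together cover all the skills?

Take {T1, T4, T6, T7}. Their union is {R1, R2, R3, R4, R5, R6, R7, R8, R9}, which is all 9 skills.
No 3 of the 9 contractors cover everything (all 84 combinations miss at least one skill), so 4 is optimal.

4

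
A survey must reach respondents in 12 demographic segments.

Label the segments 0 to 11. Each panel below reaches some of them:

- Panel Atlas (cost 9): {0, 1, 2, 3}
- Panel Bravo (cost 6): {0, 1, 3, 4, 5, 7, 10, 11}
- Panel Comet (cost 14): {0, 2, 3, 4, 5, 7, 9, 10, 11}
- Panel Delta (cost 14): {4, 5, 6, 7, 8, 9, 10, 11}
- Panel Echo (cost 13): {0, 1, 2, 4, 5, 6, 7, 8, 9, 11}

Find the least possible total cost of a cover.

19

Bravo, Echo together cover every segment (Bravo ∪ Echo = {0, 1, 2, 3, 4, 5, 6, 7, 8, 9, 10, 11}); total cost 6 + 13 = 19.
No covering selection has total cost below 19.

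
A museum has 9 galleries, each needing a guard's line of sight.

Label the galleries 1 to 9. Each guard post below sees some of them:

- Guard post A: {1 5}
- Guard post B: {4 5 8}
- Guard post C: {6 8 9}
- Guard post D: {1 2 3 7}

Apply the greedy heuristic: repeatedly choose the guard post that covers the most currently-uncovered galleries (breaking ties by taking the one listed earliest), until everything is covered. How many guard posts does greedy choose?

Greedy: pick D (covers 4 new) → pick B (covers 3 new) → pick C (covers 2 new). Total picks: 3.

3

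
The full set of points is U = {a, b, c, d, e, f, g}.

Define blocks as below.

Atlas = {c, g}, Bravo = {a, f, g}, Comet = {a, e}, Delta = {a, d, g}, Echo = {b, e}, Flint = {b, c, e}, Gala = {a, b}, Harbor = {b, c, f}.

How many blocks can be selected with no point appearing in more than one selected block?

Delta, Echo are pairwise disjoint (Delta={a,d,g}; Echo={b,e}).
Every remaining block overlaps one of these, and no 3 of the listed blocks are pairwise disjoint, so 2 is the maximum.

2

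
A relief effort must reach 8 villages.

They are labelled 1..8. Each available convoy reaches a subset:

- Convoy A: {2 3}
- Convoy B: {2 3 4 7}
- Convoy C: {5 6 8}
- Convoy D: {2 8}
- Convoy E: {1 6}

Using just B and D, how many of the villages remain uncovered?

Union of B, D = {2, 3, 4, 7, 8}.
Not covered: 1, 5, 6 — 3 villages.

3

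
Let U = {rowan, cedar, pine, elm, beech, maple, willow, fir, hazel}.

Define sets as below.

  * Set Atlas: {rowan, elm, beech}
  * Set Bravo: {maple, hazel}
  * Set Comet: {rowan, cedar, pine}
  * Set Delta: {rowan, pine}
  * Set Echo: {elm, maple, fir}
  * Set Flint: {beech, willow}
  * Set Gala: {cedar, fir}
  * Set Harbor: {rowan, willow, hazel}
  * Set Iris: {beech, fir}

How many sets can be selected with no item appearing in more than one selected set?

4

Bravo, Delta, Flint, Gala are pairwise disjoint (Bravo={maple,hazel}; Delta={rowan,pine}; Flint={beech,willow}; Gala={cedar,fir}).
Every remaining set overlaps one of these, and no 5 of the listed sets are pairwise disjoint, so 4 is the maximum.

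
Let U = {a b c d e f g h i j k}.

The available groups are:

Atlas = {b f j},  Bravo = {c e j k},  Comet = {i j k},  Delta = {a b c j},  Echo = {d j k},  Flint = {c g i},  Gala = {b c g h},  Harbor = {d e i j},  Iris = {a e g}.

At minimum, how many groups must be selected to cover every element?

Atlas, Comet, Echo, Gala, and Iris cover everything between them: the union {a, b, c, d, e, f, g, h, i, j, k} is all of U.
No 4 of the 9 groups cover everything (all 126 combinations miss at least one element), so 5 is optimal.

5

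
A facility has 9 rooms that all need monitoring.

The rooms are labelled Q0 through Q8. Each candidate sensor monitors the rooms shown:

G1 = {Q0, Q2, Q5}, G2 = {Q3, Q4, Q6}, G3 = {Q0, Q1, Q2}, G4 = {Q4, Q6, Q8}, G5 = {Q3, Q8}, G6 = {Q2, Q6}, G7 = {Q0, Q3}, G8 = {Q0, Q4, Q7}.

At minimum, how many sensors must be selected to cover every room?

5

Take {G1, G2, G3, G5, G8}. Their union is {Q0, Q1, Q2, Q3, Q4, Q5, Q6, Q7, Q8}, which is all 9 rooms.
No 4 of the 8 sensors cover everything (all 70 combinations miss at least one room), so 5 is optimal.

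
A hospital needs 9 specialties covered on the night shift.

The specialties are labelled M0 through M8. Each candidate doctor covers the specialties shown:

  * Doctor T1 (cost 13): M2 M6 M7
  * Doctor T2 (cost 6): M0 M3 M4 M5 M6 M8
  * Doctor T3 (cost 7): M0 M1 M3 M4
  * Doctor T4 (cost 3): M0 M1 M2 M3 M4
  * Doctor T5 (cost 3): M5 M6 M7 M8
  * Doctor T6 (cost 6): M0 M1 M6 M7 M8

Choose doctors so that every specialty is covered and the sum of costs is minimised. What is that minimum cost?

6

T4, T5 together cover every specialty (T4 ∪ T5 = {M0, M1, M2, M3, M4, M5, M6, M7, M8}); total cost 3 + 3 = 6.
No covering selection has total cost below 6.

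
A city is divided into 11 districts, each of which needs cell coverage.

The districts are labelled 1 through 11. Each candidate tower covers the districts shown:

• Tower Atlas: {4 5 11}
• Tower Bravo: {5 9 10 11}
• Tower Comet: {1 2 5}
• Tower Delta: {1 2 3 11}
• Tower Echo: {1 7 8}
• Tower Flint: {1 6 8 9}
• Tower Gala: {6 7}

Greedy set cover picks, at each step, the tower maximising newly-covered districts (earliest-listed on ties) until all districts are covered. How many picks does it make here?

Greedy: pick Bravo (covers 4 new) → pick Delta (covers 3 new) → pick Echo (covers 2 new) → pick Atlas (covers 1 new) → pick Flint (covers 1 new). Total picks: 5.

5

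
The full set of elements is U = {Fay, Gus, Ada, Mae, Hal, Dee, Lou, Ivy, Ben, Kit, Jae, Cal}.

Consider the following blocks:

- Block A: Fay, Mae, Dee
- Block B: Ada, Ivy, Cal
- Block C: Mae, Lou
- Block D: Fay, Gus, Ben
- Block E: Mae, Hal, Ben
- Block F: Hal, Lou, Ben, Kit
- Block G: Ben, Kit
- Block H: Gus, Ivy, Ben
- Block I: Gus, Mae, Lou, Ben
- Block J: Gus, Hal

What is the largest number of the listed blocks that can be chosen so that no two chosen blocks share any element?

4

A, B, G, J are pairwise disjoint (A={Fay,Mae,Dee}; B={Ada,Ivy,Cal}; G={Ben,Kit}; J={Gus,Hal}).
Every remaining block overlaps one of these, and no 5 of the listed blocks are pairwise disjoint, so 4 is the maximum.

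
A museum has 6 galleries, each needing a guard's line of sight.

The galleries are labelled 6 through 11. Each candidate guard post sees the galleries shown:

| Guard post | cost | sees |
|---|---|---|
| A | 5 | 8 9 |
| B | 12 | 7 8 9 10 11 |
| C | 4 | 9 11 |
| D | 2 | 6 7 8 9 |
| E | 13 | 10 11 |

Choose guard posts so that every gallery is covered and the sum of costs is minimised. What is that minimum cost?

B, D together cover every gallery (B ∪ D = {6, 7, 8, 9, 10, 11}); total cost 12 + 2 = 14.
The greedy pick D, C, B costs 18; no covering selection beats 14.

14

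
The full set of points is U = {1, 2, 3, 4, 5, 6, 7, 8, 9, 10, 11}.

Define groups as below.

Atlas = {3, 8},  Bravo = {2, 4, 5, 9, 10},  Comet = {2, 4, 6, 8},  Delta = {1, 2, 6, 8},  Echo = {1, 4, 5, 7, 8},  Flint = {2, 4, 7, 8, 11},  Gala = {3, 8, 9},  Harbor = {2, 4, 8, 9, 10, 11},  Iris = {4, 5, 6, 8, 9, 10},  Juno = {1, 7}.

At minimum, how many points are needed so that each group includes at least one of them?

The 3 points {4, 7, 8} hit every group.
The groups Atlas, Bravo, Juno are pairwise disjoint, so any hitting set needs a separate point for each — at least 3. Hence 3 is optimal.

3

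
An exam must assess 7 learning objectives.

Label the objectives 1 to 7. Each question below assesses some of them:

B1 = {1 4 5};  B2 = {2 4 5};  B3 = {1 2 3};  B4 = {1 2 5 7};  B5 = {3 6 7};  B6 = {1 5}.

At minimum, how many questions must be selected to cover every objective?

3

Take {B1, B4, B5}. Their union is {1, 2, 3, 4, 5, 6, 7}, which is all 7 objectives.
Only B5 contains 6, so B5 is forced; the remaining 4 objectives need at least 2 more questions (each remaining question adds at most 3) — so at least 3 questions are needed, and 3 is optimal.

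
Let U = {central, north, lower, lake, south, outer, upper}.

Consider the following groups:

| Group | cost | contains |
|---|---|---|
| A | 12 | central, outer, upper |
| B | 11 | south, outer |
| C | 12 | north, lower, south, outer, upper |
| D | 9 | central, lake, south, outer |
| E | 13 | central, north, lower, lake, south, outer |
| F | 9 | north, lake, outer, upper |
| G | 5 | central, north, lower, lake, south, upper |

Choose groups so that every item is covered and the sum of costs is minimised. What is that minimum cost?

D, G together cover every item (D ∪ G = {central, north, lower, lake, south, outer, upper}); total cost 9 + 5 = 14.
No covering selection has total cost below 14.

14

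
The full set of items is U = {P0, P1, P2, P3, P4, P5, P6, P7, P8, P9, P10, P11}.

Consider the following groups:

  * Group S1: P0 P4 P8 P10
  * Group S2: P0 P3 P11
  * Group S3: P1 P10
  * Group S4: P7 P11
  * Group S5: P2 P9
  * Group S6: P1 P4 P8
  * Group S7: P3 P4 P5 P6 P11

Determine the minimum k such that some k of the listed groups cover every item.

S1, S3, S4, S5, and S7 cover everything between them: the union {P0, P1, P2, P3, P4, P5, P6, P7, P8, P9, P10, P11} is all of U.
No 4 of the 7 groups cover everything (all 35 combinations miss at least one item), so 5 is optimal.

5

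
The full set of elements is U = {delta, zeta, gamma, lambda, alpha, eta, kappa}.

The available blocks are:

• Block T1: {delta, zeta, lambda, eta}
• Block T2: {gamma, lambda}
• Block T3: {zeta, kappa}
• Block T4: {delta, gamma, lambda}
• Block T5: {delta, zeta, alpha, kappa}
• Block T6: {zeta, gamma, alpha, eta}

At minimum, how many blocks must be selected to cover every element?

Take {T2, T5, T6}. Their union is {delta, zeta, gamma, lambda, alpha, eta, kappa}, which is all 7 elements.
No 2 of the 6 blocks cover everything (all 15 combinations miss at least one element), so 3 is optimal.

3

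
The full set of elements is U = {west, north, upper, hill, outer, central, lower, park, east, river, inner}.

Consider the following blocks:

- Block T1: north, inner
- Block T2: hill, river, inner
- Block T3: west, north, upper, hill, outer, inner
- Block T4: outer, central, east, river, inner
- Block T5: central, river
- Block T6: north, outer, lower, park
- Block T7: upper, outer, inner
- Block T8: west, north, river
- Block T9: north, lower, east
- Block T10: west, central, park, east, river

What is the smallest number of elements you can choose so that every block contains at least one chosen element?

3

H = {north, river, inner} meets every block (each contains at least one member of H), and |H| = 3.
The blocks T5, T7, T9 are pairwise disjoint, so any hitting set needs a separate element for each — at least 3. Hence 3 is optimal.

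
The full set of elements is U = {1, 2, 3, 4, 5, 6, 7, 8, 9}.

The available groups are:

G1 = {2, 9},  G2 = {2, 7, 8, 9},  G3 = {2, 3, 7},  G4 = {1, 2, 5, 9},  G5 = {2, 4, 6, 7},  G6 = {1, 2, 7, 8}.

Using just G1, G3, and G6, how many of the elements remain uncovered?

Union of G1, G3, G6 = {1, 2, 3, 7, 8, 9}.
Not covered: 4, 5, 6 — 3 elements.

3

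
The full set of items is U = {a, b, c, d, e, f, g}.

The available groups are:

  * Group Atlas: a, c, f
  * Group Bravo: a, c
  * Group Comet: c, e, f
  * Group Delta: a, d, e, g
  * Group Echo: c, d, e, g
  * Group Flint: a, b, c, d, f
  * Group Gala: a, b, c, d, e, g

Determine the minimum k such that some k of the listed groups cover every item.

2

Take {Echo, Flint}. Their union is {a, b, c, d, e, f, g}, which is all 7 items.
No single group has all 7 items (the largest, Gala, has 6), so 2 is optimal.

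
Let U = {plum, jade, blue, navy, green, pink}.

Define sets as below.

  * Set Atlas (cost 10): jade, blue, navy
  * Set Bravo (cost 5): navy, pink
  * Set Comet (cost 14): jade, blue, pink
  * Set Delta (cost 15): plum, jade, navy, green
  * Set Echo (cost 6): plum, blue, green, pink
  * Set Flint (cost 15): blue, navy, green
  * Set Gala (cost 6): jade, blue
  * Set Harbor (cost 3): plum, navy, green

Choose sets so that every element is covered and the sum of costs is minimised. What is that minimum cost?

14

Bravo, Gala, Harbor together cover every element (Bravo ∪ Gala ∪ Harbor = {plum, jade, blue, navy, green, pink}); total cost 5 + 6 + 3 = 14.
The greedy pick Harbor, Echo, Gala costs 15; no covering selection beats 14.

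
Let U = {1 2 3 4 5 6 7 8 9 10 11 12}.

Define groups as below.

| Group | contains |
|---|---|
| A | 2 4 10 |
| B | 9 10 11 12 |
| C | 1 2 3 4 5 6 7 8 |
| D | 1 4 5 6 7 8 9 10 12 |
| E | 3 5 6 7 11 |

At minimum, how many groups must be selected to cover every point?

Take {B, C}. Their union is {1, 2, 3, 4, 5, 6, 7, 8, 9, 10, 11, 12}, which is all 12 points.
No single group has all 12 points (the largest, D, has 9), so 2 is optimal.

2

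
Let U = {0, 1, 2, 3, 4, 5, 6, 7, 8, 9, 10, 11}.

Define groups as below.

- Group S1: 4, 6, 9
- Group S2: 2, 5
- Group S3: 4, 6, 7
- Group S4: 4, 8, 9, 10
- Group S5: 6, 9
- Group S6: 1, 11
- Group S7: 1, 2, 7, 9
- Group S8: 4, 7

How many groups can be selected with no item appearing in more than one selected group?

4

S2, S5, S6, S8 are pairwise disjoint (S2={2,5}; S5={6,9}; S6={1,11}; S8={4,7}).
Every remaining group overlaps one of these, and no 5 of the listed groups are pairwise disjoint, so 4 is the maximum.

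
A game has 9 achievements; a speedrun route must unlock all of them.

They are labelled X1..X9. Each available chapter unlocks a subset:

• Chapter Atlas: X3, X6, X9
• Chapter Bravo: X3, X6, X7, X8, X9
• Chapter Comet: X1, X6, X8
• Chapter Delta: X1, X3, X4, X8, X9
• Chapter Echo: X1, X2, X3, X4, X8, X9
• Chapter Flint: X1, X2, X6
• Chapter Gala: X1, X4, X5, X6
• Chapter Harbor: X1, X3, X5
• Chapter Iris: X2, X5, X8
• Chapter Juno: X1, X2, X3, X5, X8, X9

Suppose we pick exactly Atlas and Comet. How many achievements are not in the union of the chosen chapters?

4

Union of Atlas, Comet = {X1, X3, X6, X8, X9}.
Not covered: X2, X4, X5, X7 — 4 achievements.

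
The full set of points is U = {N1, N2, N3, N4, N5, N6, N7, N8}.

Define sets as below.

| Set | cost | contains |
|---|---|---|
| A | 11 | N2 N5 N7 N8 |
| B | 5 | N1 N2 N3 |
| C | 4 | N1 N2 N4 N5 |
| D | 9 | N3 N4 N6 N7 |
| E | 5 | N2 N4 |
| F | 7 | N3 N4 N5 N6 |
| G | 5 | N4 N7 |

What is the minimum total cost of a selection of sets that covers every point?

22

A, C, F together cover every point (A ∪ C ∪ F = {N1, N2, N3, N4, N5, N6, N7, N8}); total cost 11 + 4 + 7 = 22.
The greedy pick C, D, A costs 24; no covering selection beats 22.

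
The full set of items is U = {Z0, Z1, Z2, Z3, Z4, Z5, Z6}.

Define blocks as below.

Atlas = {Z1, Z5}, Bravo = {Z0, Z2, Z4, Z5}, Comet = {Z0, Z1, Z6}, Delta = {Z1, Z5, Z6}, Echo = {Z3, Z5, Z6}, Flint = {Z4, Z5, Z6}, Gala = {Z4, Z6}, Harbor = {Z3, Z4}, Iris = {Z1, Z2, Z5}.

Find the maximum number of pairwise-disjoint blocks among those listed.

Gala, Iris are pairwise disjoint (Gala={Z4,Z6}; Iris={Z1,Z2,Z5}).
Every remaining block overlaps one of these, and no 3 of the listed blocks are pairwise disjoint, so 2 is the maximum.

2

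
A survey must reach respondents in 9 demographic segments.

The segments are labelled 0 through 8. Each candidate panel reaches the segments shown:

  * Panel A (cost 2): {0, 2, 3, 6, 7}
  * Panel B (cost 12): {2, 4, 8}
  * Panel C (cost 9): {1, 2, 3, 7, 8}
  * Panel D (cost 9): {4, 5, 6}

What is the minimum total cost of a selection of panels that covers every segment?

A, C, D together cover every segment (A ∪ C ∪ D = {0, 1, 2, 3, 4, 5, 6, 7, 8}); total cost 2 + 9 + 9 = 20.
No covering selection has total cost below 20.

20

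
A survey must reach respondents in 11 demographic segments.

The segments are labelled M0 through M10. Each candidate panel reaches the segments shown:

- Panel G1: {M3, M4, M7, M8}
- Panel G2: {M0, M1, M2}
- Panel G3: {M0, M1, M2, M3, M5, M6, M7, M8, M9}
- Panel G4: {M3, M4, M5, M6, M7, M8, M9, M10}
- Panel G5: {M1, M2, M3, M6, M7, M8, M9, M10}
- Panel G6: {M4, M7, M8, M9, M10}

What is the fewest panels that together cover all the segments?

2

G3 and G6 together: G3 ∪ G6 = {M0, M1, M2, M3, M4, M5, M6, M7, M8, M9, M10} — every segment is covered.
No single panel has all 11 segments (the largest, G3, has 9), so 2 is optimal.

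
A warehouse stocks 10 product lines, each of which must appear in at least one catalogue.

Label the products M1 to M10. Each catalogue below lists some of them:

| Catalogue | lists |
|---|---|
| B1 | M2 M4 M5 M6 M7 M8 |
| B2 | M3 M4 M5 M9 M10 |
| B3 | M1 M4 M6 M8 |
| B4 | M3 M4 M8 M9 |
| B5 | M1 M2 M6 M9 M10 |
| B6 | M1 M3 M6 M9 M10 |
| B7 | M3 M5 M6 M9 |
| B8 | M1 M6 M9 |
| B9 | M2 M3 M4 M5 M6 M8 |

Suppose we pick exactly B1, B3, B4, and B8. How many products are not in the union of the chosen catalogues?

Union of B1, B3, B4, B8 = {M1, M2, M3, M4, M5, M6, M7, M8, M9}.
Not covered: M10 — 1 product.

1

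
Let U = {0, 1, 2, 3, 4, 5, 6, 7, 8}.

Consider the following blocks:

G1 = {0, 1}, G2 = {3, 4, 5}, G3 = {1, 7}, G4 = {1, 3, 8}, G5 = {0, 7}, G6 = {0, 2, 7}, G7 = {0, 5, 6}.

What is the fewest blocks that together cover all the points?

4

G2, G4, G6, and G7 cover everything between them: the union {0, 1, 2, 3, 4, 5, 6, 7, 8} is all of U.
No 3 of the 7 blocks cover everything (all 35 combinations miss at least one point), so 4 is optimal.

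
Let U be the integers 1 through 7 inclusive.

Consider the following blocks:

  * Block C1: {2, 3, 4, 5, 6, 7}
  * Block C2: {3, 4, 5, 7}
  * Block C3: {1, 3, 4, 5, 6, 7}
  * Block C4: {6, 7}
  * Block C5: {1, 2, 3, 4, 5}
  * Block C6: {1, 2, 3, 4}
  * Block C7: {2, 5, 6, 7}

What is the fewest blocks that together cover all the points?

2

Take {C1, C6}. Their union is {1, 2, 3, 4, 5, 6, 7}, which is all 7 points.
No single block has all 7 points (the largest, C1, has 6), so 2 is optimal.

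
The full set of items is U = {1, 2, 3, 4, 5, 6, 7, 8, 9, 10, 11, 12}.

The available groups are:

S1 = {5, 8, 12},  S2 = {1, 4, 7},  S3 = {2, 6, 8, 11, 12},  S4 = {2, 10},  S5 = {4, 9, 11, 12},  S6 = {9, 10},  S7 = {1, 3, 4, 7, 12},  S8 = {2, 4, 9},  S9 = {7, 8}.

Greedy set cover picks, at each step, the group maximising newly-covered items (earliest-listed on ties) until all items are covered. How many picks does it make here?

Greedy: pick S3 (covers 5 new) → pick S7 (covers 4 new) → pick S6 (covers 2 new) → pick S1 (covers 1 new). Total picks: 4.

4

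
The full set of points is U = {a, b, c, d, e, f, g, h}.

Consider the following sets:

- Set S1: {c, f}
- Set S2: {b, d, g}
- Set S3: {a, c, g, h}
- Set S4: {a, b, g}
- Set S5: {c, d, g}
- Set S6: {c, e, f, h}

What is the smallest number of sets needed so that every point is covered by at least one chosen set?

Take {S2, S3, S6}. Their union is {a, b, c, d, e, f, g, h}, which is all 8 points.
Only S6 contains e, so S6 is forced; the remaining 4 points need at least 2 more sets (each remaining set adds at most 3) — so at least 3 sets are needed, and 3 is optimal.

3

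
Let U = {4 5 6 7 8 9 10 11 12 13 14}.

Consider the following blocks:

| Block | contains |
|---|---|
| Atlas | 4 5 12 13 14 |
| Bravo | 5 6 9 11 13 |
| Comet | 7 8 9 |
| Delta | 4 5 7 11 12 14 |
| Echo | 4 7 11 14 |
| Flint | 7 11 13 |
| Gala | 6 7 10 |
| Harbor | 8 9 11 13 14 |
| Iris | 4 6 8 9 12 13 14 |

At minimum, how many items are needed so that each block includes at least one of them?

The 2 items {7, 13} hit every block.
The blocks Gala, Harbor are pairwise disjoint, so any hitting set needs a separate item for each — at least 2. Hence 2 is optimal.

2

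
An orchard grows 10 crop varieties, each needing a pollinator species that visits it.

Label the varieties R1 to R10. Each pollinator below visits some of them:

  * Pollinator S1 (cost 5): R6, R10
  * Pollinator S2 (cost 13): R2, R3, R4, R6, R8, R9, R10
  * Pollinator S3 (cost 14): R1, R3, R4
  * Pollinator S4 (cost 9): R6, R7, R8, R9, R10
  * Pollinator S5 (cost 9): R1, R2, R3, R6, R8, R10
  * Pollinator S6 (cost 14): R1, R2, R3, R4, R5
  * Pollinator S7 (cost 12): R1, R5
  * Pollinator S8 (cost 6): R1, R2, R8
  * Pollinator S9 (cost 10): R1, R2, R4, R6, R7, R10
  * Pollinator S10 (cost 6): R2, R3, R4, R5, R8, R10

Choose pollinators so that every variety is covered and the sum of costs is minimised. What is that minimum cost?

S4, S8, S10 together cover every variety (S4 ∪ S8 ∪ S10 = {R1, R2, R3, R4, R5, R6, R7, R8, R9, R10}); total cost 9 + 6 + 6 = 21.
No covering selection has total cost below 21.

21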